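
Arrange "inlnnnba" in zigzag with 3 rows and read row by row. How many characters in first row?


Zigzag "inlnnnba" into 3 rows:
Placing characters:
  'i' => row 0
  'n' => row 1
  'l' => row 2
  'n' => row 1
  'n' => row 0
  'n' => row 1
  'b' => row 2
  'a' => row 1
Rows:
  Row 0: "in"
  Row 1: "nnna"
  Row 2: "lb"
First row length: 2

2


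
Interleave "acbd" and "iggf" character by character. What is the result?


Interleaving "acbd" and "iggf":
  Position 0: 'a' from first, 'i' from second => "ai"
  Position 1: 'c' from first, 'g' from second => "cg"
  Position 2: 'b' from first, 'g' from second => "bg"
  Position 3: 'd' from first, 'f' from second => "df"
Result: aicgbgdf

aicgbgdf


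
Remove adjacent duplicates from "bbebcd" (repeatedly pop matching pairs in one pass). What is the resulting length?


Input: bbebcd
Stack-based adjacent duplicate removal:
  Read 'b': push. Stack: b
  Read 'b': matches stack top 'b' => pop. Stack: (empty)
  Read 'e': push. Stack: e
  Read 'b': push. Stack: eb
  Read 'c': push. Stack: ebc
  Read 'd': push. Stack: ebcd
Final stack: "ebcd" (length 4)

4


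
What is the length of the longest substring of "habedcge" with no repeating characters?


Input: "habedcge"
Sliding window (track last position of each char):
  Position 0 ('h'): window [0,0] length 1 -- new best
  Position 1 ('a'): window [0,1] length 2 -- new best
  Position 2 ('b'): window [0,2] length 3 -- new best
  Position 3 ('e'): window [0,3] length 4 -- new best
  Position 4 ('d'): window [0,4] length 5 -- new best
  Position 5 ('c'): window [0,5] length 6 -- new best
  Position 6 ('g'): window [0,6] length 7 -- new best
  Position 7 ('e'): repeat (last at 3), move window start to 4
  Position 7 ('e'): window [4,7] length 4
Longest substring with no repeats: "habedcg" with length 7

7


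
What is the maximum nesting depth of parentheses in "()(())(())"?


Input: "()(())(())"
Tracking depth:
  Position 0 '(': depth becomes 1
  Position 1 ')': depth becomes 0
  Position 2 '(': depth becomes 1
  Position 3 '(': depth becomes 2
  Position 4 ')': depth becomes 1
  Position 5 ')': depth becomes 0
  Position 6 '(': depth becomes 1
  Position 7 '(': depth becomes 2
  Position 8 ')': depth becomes 1
  Position 9 ')': depth becomes 0
Maximum depth reached: 2

2


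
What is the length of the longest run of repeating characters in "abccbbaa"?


Input: "abccbbaa"
Scanning for longest run:
  Position 1 ('b'): new char, reset run to 1
  Position 2 ('c'): new char, reset run to 1
  Position 3 ('c'): continues run of 'c', length=2
  Position 4 ('b'): new char, reset run to 1
  Position 5 ('b'): continues run of 'b', length=2
  Position 6 ('a'): new char, reset run to 1
  Position 7 ('a'): continues run of 'a', length=2
Longest run: 'c' with length 2

2


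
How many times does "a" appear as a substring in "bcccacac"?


Searching for "a" in "bcccacac"
Scanning each position:
  Position 0: "b" => no
  Position 1: "c" => no
  Position 2: "c" => no
  Position 3: "c" => no
  Position 4: "a" => MATCH
  Position 5: "c" => no
  Position 6: "a" => MATCH
  Position 7: "c" => no
Total occurrences: 2

2


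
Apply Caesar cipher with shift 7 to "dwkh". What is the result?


Caesar cipher: shift "dwkh" by 7
  'd' (pos 3) + 7 = pos 10 = 'k'
  'w' (pos 22) + 7 = pos 3 = 'd'
  'k' (pos 10) + 7 = pos 17 = 'r'
  'h' (pos 7) + 7 = pos 14 = 'o'
Result: kdro

kdro


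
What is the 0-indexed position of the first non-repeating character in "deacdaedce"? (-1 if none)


Input: deacdaedce
Character frequencies:
  'a': 2
  'c': 2
  'd': 3
  'e': 3
Scanning left to right for freq == 1:
  Position 0 ('d'): freq=3, skip
  Position 1 ('e'): freq=3, skip
  Position 2 ('a'): freq=2, skip
  Position 3 ('c'): freq=2, skip
  Position 4 ('d'): freq=3, skip
  Position 5 ('a'): freq=2, skip
  Position 6 ('e'): freq=3, skip
  Position 7 ('d'): freq=3, skip
  Position 8 ('c'): freq=2, skip
  Position 9 ('e'): freq=3, skip
  No unique character found => answer = -1

-1


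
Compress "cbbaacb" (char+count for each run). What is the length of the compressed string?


Input: cbbaacb
Runs:
  'c' x 1 => "c1"
  'b' x 2 => "b2"
  'a' x 2 => "a2"
  'c' x 1 => "c1"
  'b' x 1 => "b1"
Compressed: "c1b2a2c1b1"
Compressed length: 10

10


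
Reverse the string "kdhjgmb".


Input: kdhjgmb
Reading characters right to left:
  Position 6: 'b'
  Position 5: 'm'
  Position 4: 'g'
  Position 3: 'j'
  Position 2: 'h'
  Position 1: 'd'
  Position 0: 'k'
Reversed: bmgjhdk

bmgjhdk


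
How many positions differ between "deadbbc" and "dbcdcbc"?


Comparing "deadbbc" and "dbcdcbc" position by position:
  Position 0: 'd' vs 'd' => same
  Position 1: 'e' vs 'b' => DIFFER
  Position 2: 'a' vs 'c' => DIFFER
  Position 3: 'd' vs 'd' => same
  Position 4: 'b' vs 'c' => DIFFER
  Position 5: 'b' vs 'b' => same
  Position 6: 'c' vs 'c' => same
Positions that differ: 3

3


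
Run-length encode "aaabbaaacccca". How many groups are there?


Input: aaabbaaacccca
Scanning for consecutive runs:
  Group 1: 'a' x 3 (positions 0-2)
  Group 2: 'b' x 2 (positions 3-4)
  Group 3: 'a' x 3 (positions 5-7)
  Group 4: 'c' x 4 (positions 8-11)
  Group 5: 'a' x 1 (positions 12-12)
Total groups: 5

5


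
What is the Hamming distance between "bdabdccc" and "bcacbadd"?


Comparing "bdabdccc" and "bcacbadd" position by position:
  Position 0: 'b' vs 'b' => same
  Position 1: 'd' vs 'c' => differ
  Position 2: 'a' vs 'a' => same
  Position 3: 'b' vs 'c' => differ
  Position 4: 'd' vs 'b' => differ
  Position 5: 'c' vs 'a' => differ
  Position 6: 'c' vs 'd' => differ
  Position 7: 'c' vs 'd' => differ
Total differences (Hamming distance): 6

6


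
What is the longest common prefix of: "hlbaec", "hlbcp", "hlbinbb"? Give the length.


Words: hlbaec, hlbcp, hlbinbb
  Position 0: all 'h' => match
  Position 1: all 'l' => match
  Position 2: all 'b' => match
  Position 3: ('a', 'c', 'i') => mismatch, stop
LCP = "hlb" (length 3)

3


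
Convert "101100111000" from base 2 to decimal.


Input: "101100111000" in base 2
Positional expansion:
  Digit '1' (value 1) x 2^11 = 2048
  Digit '0' (value 0) x 2^10 = 0
  Digit '1' (value 1) x 2^9 = 512
  Digit '1' (value 1) x 2^8 = 256
  Digit '0' (value 0) x 2^7 = 0
  Digit '0' (value 0) x 2^6 = 0
  Digit '1' (value 1) x 2^5 = 32
  Digit '1' (value 1) x 2^4 = 16
  Digit '1' (value 1) x 2^3 = 8
  Digit '0' (value 0) x 2^2 = 0
  Digit '0' (value 0) x 2^1 = 0
  Digit '0' (value 0) x 2^0 = 0
Sum = 2872

2872


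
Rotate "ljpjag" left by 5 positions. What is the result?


Input: "ljpjag", rotate left by 5
First 5 characters: "ljpja"
Remaining characters: "g"
Concatenate remaining + first: "g" + "ljpja" = "gljpja"

gljpja


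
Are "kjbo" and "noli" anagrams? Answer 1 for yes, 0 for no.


Strings: "kjbo", "noli"
Sorted first:  bjko
Sorted second: ilno
Differ at position 0: 'b' vs 'i' => not anagrams

0


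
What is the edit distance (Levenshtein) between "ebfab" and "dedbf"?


Computing edit distance: "ebfab" -> "dedbf"
DP table:
           d    e    d    b    f
      0    1    2    3    4    5
  e   1    1    1    2    3    4
  b   2    2    2    2    2    3
  f   3    3    3    3    3    2
  a   4    4    4    4    4    3
  b   5    5    5    5    4    4
Edit distance = dp[5][5] = 4

4


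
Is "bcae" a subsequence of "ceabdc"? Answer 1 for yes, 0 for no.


Check if "bcae" is a subsequence of "ceabdc"
Greedy scan:
  Position 0 ('c'): no match needed
  Position 1 ('e'): no match needed
  Position 2 ('a'): no match needed
  Position 3 ('b'): matches sub[0] = 'b'
  Position 4 ('d'): no match needed
  Position 5 ('c'): matches sub[1] = 'c'
Only matched 2/4 characters => not a subsequence

0


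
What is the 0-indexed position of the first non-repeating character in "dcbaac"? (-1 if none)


Input: dcbaac
Character frequencies:
  'a': 2
  'b': 1
  'c': 2
  'd': 1
Scanning left to right for freq == 1:
  Position 0 ('d'): unique! => answer = 0

0


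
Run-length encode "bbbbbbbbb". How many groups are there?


Input: bbbbbbbbb
Scanning for consecutive runs:
  Group 1: 'b' x 9 (positions 0-8)
Total groups: 1

1


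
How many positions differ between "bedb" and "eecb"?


Comparing "bedb" and "eecb" position by position:
  Position 0: 'b' vs 'e' => DIFFER
  Position 1: 'e' vs 'e' => same
  Position 2: 'd' vs 'c' => DIFFER
  Position 3: 'b' vs 'b' => same
Positions that differ: 2

2


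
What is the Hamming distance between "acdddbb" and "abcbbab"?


Comparing "acdddbb" and "abcbbab" position by position:
  Position 0: 'a' vs 'a' => same
  Position 1: 'c' vs 'b' => differ
  Position 2: 'd' vs 'c' => differ
  Position 3: 'd' vs 'b' => differ
  Position 4: 'd' vs 'b' => differ
  Position 5: 'b' vs 'a' => differ
  Position 6: 'b' vs 'b' => same
Total differences (Hamming distance): 5

5


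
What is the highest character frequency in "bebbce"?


Input: bebbce
Character counts:
  'b': 3
  'c': 1
  'e': 2
Maximum frequency: 3

3


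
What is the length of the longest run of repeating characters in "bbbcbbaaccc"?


Input: "bbbcbbaaccc"
Scanning for longest run:
  Position 1 ('b'): continues run of 'b', length=2
  Position 2 ('b'): continues run of 'b', length=3
  Position 3 ('c'): new char, reset run to 1
  Position 4 ('b'): new char, reset run to 1
  Position 5 ('b'): continues run of 'b', length=2
  Position 6 ('a'): new char, reset run to 1
  Position 7 ('a'): continues run of 'a', length=2
  Position 8 ('c'): new char, reset run to 1
  Position 9 ('c'): continues run of 'c', length=2
  Position 10 ('c'): continues run of 'c', length=3
Longest run: 'b' with length 3

3


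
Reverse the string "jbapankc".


Input: jbapankc
Reading characters right to left:
  Position 7: 'c'
  Position 6: 'k'
  Position 5: 'n'
  Position 4: 'a'
  Position 3: 'p'
  Position 2: 'a'
  Position 1: 'b'
  Position 0: 'j'
Reversed: cknapabj

cknapabj


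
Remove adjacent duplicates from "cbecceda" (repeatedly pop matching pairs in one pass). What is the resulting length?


Input: cbecceda
Stack-based adjacent duplicate removal:
  Read 'c': push. Stack: c
  Read 'b': push. Stack: cb
  Read 'e': push. Stack: cbe
  Read 'c': push. Stack: cbec
  Read 'c': matches stack top 'c' => pop. Stack: cbe
  Read 'e': matches stack top 'e' => pop. Stack: cb
  Read 'd': push. Stack: cbd
  Read 'a': push. Stack: cbda
Final stack: "cbda" (length 4)

4


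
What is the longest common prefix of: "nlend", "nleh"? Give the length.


Words: nlend, nleh
  Position 0: all 'n' => match
  Position 1: all 'l' => match
  Position 2: all 'e' => match
  Position 3: ('n', 'h') => mismatch, stop
LCP = "nle" (length 3)

3


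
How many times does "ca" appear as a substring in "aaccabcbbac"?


Searching for "ca" in "aaccabcbbac"
Scanning each position:
  Position 0: "aa" => no
  Position 1: "ac" => no
  Position 2: "cc" => no
  Position 3: "ca" => MATCH
  Position 4: "ab" => no
  Position 5: "bc" => no
  Position 6: "cb" => no
  Position 7: "bb" => no
  Position 8: "ba" => no
  Position 9: "ac" => no
Total occurrences: 1

1


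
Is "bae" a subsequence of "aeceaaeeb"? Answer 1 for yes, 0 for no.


Check if "bae" is a subsequence of "aeceaaeeb"
Greedy scan:
  Position 0 ('a'): no match needed
  Position 1 ('e'): no match needed
  Position 2 ('c'): no match needed
  Position 3 ('e'): no match needed
  Position 4 ('a'): no match needed
  Position 5 ('a'): no match needed
  Position 6 ('e'): no match needed
  Position 7 ('e'): no match needed
  Position 8 ('b'): matches sub[0] = 'b'
Only matched 1/3 characters => not a subsequence

0


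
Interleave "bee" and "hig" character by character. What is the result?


Interleaving "bee" and "hig":
  Position 0: 'b' from first, 'h' from second => "bh"
  Position 1: 'e' from first, 'i' from second => "ei"
  Position 2: 'e' from first, 'g' from second => "eg"
Result: bheieg

bheieg


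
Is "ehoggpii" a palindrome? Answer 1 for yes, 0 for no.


Input: ehoggpii
Reversed: iipggohe
  Compare pos 0 ('e') with pos 7 ('i'): MISMATCH
  Compare pos 1 ('h') with pos 6 ('i'): MISMATCH
  Compare pos 2 ('o') with pos 5 ('p'): MISMATCH
  Compare pos 3 ('g') with pos 4 ('g'): match
Result: not a palindrome

0


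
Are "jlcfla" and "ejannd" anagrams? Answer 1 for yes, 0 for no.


Strings: "jlcfla", "ejannd"
Sorted first:  acfjll
Sorted second: adejnn
Differ at position 1: 'c' vs 'd' => not anagrams

0


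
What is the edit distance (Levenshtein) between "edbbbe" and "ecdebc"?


Computing edit distance: "edbbbe" -> "ecdebc"
DP table:
           e    c    d    e    b    c
      0    1    2    3    4    5    6
  e   1    0    1    2    3    4    5
  d   2    1    1    1    2    3    4
  b   3    2    2    2    2    2    3
  b   4    3    3    3    3    2    3
  b   5    4    4    4    4    3    3
  e   6    5    5    5    4    4    4
Edit distance = dp[6][6] = 4

4


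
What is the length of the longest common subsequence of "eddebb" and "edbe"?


LCS of "eddebb" and "edbe"
DP table:
           e    d    b    e
      0    0    0    0    0
  e   0    1    1    1    1
  d   0    1    2    2    2
  d   0    1    2    2    2
  e   0    1    2    2    3
  b   0    1    2    3    3
  b   0    1    2    3    3
LCS length = dp[6][4] = 3

3


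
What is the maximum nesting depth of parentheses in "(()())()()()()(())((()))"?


Input: "(()())()()()()(())((()))"
Tracking depth:
  Position 0 '(': depth becomes 1
  Position 1 '(': depth becomes 2
  Position 2 ')': depth becomes 1
  Position 3 '(': depth becomes 2
  Position 4 ')': depth becomes 1
  Position 5 ')': depth becomes 0
  Position 6 '(': depth becomes 1
  Position 7 ')': depth becomes 0
  Position 8 '(': depth becomes 1
  Position 9 ')': depth becomes 0
  Position 10 '(': depth becomes 1
  Position 11 ')': depth becomes 0
  Position 12 '(': depth becomes 1
  Position 13 ')': depth becomes 0
  Position 14 '(': depth becomes 1
  Position 15 '(': depth becomes 2
  Position 16 ')': depth becomes 1
  Position 17 ')': depth becomes 0
  Position 18 '(': depth becomes 1
  Position 19 '(': depth becomes 2
  Position 20 '(': depth becomes 3
  Position 21 ')': depth becomes 2
  Position 22 ')': depth becomes 1
  Position 23 ')': depth becomes 0
Maximum depth reached: 3

3


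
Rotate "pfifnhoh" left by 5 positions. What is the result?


Input: "pfifnhoh", rotate left by 5
First 5 characters: "pfifn"
Remaining characters: "hoh"
Concatenate remaining + first: "hoh" + "pfifn" = "hohpfifn"

hohpfifn


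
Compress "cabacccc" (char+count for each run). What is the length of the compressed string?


Input: cabacccc
Runs:
  'c' x 1 => "c1"
  'a' x 1 => "a1"
  'b' x 1 => "b1"
  'a' x 1 => "a1"
  'c' x 4 => "c4"
Compressed: "c1a1b1a1c4"
Compressed length: 10

10


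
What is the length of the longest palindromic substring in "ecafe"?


Input: "ecafe"
Checking substrings for palindromes:
  No multi-char palindromic substrings found
Longest palindromic substring: "e" with length 1

1


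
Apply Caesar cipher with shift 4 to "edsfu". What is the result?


Caesar cipher: shift "edsfu" by 4
  'e' (pos 4) + 4 = pos 8 = 'i'
  'd' (pos 3) + 4 = pos 7 = 'h'
  's' (pos 18) + 4 = pos 22 = 'w'
  'f' (pos 5) + 4 = pos 9 = 'j'
  'u' (pos 20) + 4 = pos 24 = 'y'
Result: ihwjy

ihwjy


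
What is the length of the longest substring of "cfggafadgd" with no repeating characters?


Input: "cfggafadgd"
Sliding window (track last position of each char):
  Position 0 ('c'): window [0,0] length 1 -- new best
  Position 1 ('f'): window [0,1] length 2 -- new best
  Position 2 ('g'): window [0,2] length 3 -- new best
  Position 3 ('g'): repeat (last at 2), move window start to 3
  Position 3 ('g'): window [3,3] length 1
  Position 4 ('a'): window [3,4] length 2
  Position 5 ('f'): window [3,5] length 3
  Position 6 ('a'): repeat (last at 4), move window start to 5
  Position 6 ('a'): window [5,6] length 2
  Position 7 ('d'): window [5,7] length 3
  Position 8 ('g'): window [5,8] length 4 -- new best
  Position 9 ('d'): repeat (last at 7), move window start to 8
  Position 9 ('d'): window [8,9] length 2
Longest substring with no repeats: "fadg" with length 4

4


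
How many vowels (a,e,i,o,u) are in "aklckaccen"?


Input: aklckaccen
Checking each character:
  'a' at position 0: vowel (running total: 1)
  'k' at position 1: consonant
  'l' at position 2: consonant
  'c' at position 3: consonant
  'k' at position 4: consonant
  'a' at position 5: vowel (running total: 2)
  'c' at position 6: consonant
  'c' at position 7: consonant
  'e' at position 8: vowel (running total: 3)
  'n' at position 9: consonant
Total vowels: 3

3


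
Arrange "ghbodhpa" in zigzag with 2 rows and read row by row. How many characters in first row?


Zigzag "ghbodhpa" into 2 rows:
Placing characters:
  'g' => row 0
  'h' => row 1
  'b' => row 0
  'o' => row 1
  'd' => row 0
  'h' => row 1
  'p' => row 0
  'a' => row 1
Rows:
  Row 0: "gbdp"
  Row 1: "hoha"
First row length: 4

4


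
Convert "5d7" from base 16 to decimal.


Input: "5d7" in base 16
Positional expansion:
  Digit '5' (value 5) x 16^2 = 1280
  Digit 'd' (value 13) x 16^1 = 208
  Digit '7' (value 7) x 16^0 = 7
Sum = 1495

1495


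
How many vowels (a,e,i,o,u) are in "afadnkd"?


Input: afadnkd
Checking each character:
  'a' at position 0: vowel (running total: 1)
  'f' at position 1: consonant
  'a' at position 2: vowel (running total: 2)
  'd' at position 3: consonant
  'n' at position 4: consonant
  'k' at position 5: consonant
  'd' at position 6: consonant
Total vowels: 2

2


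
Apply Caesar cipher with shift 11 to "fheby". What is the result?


Caesar cipher: shift "fheby" by 11
  'f' (pos 5) + 11 = pos 16 = 'q'
  'h' (pos 7) + 11 = pos 18 = 's'
  'e' (pos 4) + 11 = pos 15 = 'p'
  'b' (pos 1) + 11 = pos 12 = 'm'
  'y' (pos 24) + 11 = pos 9 = 'j'
Result: qspmj

qspmj


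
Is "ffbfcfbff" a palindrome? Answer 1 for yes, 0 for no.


Input: ffbfcfbff
Reversed: ffbfcfbff
  Compare pos 0 ('f') with pos 8 ('f'): match
  Compare pos 1 ('f') with pos 7 ('f'): match
  Compare pos 2 ('b') with pos 6 ('b'): match
  Compare pos 3 ('f') with pos 5 ('f'): match
Result: palindrome

1


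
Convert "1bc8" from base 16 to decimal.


Input: "1bc8" in base 16
Positional expansion:
  Digit '1' (value 1) x 16^3 = 4096
  Digit 'b' (value 11) x 16^2 = 2816
  Digit 'c' (value 12) x 16^1 = 192
  Digit '8' (value 8) x 16^0 = 8
Sum = 7112

7112


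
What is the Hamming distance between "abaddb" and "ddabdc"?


Comparing "abaddb" and "ddabdc" position by position:
  Position 0: 'a' vs 'd' => differ
  Position 1: 'b' vs 'd' => differ
  Position 2: 'a' vs 'a' => same
  Position 3: 'd' vs 'b' => differ
  Position 4: 'd' vs 'd' => same
  Position 5: 'b' vs 'c' => differ
Total differences (Hamming distance): 4

4


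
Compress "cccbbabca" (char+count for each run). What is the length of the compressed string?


Input: cccbbabca
Runs:
  'c' x 3 => "c3"
  'b' x 2 => "b2"
  'a' x 1 => "a1"
  'b' x 1 => "b1"
  'c' x 1 => "c1"
  'a' x 1 => "a1"
Compressed: "c3b2a1b1c1a1"
Compressed length: 12

12


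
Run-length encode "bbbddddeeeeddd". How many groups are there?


Input: bbbddddeeeeddd
Scanning for consecutive runs:
  Group 1: 'b' x 3 (positions 0-2)
  Group 2: 'd' x 4 (positions 3-6)
  Group 3: 'e' x 4 (positions 7-10)
  Group 4: 'd' x 3 (positions 11-13)
Total groups: 4

4


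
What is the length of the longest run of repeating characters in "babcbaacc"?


Input: "babcbaacc"
Scanning for longest run:
  Position 1 ('a'): new char, reset run to 1
  Position 2 ('b'): new char, reset run to 1
  Position 3 ('c'): new char, reset run to 1
  Position 4 ('b'): new char, reset run to 1
  Position 5 ('a'): new char, reset run to 1
  Position 6 ('a'): continues run of 'a', length=2
  Position 7 ('c'): new char, reset run to 1
  Position 8 ('c'): continues run of 'c', length=2
Longest run: 'a' with length 2

2


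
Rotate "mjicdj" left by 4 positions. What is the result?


Input: "mjicdj", rotate left by 4
First 4 characters: "mjic"
Remaining characters: "dj"
Concatenate remaining + first: "dj" + "mjic" = "djmjic"

djmjic


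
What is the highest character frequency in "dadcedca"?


Input: dadcedca
Character counts:
  'a': 2
  'c': 2
  'd': 3
  'e': 1
Maximum frequency: 3

3


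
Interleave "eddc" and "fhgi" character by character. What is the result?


Interleaving "eddc" and "fhgi":
  Position 0: 'e' from first, 'f' from second => "ef"
  Position 1: 'd' from first, 'h' from second => "dh"
  Position 2: 'd' from first, 'g' from second => "dg"
  Position 3: 'c' from first, 'i' from second => "ci"
Result: efdhdgci

efdhdgci


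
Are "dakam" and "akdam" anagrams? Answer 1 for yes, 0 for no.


Strings: "dakam", "akdam"
Sorted first:  aadkm
Sorted second: aadkm
Sorted forms match => anagrams

1


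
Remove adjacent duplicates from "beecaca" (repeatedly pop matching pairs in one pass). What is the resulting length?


Input: beecaca
Stack-based adjacent duplicate removal:
  Read 'b': push. Stack: b
  Read 'e': push. Stack: be
  Read 'e': matches stack top 'e' => pop. Stack: b
  Read 'c': push. Stack: bc
  Read 'a': push. Stack: bca
  Read 'c': push. Stack: bcac
  Read 'a': push. Stack: bcaca
Final stack: "bcaca" (length 5)

5


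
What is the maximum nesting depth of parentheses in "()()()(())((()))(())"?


Input: "()()()(())((()))(())"
Tracking depth:
  Position 0 '(': depth becomes 1
  Position 1 ')': depth becomes 0
  Position 2 '(': depth becomes 1
  Position 3 ')': depth becomes 0
  Position 4 '(': depth becomes 1
  Position 5 ')': depth becomes 0
  Position 6 '(': depth becomes 1
  Position 7 '(': depth becomes 2
  Position 8 ')': depth becomes 1
  Position 9 ')': depth becomes 0
  Position 10 '(': depth becomes 1
  Position 11 '(': depth becomes 2
  Position 12 '(': depth becomes 3
  Position 13 ')': depth becomes 2
  Position 14 ')': depth becomes 1
  Position 15 ')': depth becomes 0
  Position 16 '(': depth becomes 1
  Position 17 '(': depth becomes 2
  Position 18 ')': depth becomes 1
  Position 19 ')': depth becomes 0
Maximum depth reached: 3

3


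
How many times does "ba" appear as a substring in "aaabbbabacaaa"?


Searching for "ba" in "aaabbbabacaaa"
Scanning each position:
  Position 0: "aa" => no
  Position 1: "aa" => no
  Position 2: "ab" => no
  Position 3: "bb" => no
  Position 4: "bb" => no
  Position 5: "ba" => MATCH
  Position 6: "ab" => no
  Position 7: "ba" => MATCH
  Position 8: "ac" => no
  Position 9: "ca" => no
  Position 10: "aa" => no
  Position 11: "aa" => no
Total occurrences: 2

2


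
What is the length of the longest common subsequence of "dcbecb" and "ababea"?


LCS of "dcbecb" and "ababea"
DP table:
           a    b    a    b    e    a
      0    0    0    0    0    0    0
  d   0    0    0    0    0    0    0
  c   0    0    0    0    0    0    0
  b   0    0    1    1    1    1    1
  e   0    0    1    1    1    2    2
  c   0    0    1    1    1    2    2
  b   0    0    1    1    2    2    2
LCS length = dp[6][6] = 2

2


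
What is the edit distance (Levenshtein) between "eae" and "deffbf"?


Computing edit distance: "eae" -> "deffbf"
DP table:
           d    e    f    f    b    f
      0    1    2    3    4    5    6
  e   1    1    1    2    3    4    5
  a   2    2    2    2    3    4    5
  e   3    3    2    3    3    4    5
Edit distance = dp[3][6] = 5

5


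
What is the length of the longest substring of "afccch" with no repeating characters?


Input: "afccch"
Sliding window (track last position of each char):
  Position 0 ('a'): window [0,0] length 1 -- new best
  Position 1 ('f'): window [0,1] length 2 -- new best
  Position 2 ('c'): window [0,2] length 3 -- new best
  Position 3 ('c'): repeat (last at 2), move window start to 3
  Position 3 ('c'): window [3,3] length 1
  Position 4 ('c'): repeat (last at 3), move window start to 4
  Position 4 ('c'): window [4,4] length 1
  Position 5 ('h'): window [4,5] length 2
Longest substring with no repeats: "afc" with length 3

3


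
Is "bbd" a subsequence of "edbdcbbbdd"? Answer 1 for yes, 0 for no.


Check if "bbd" is a subsequence of "edbdcbbbdd"
Greedy scan:
  Position 0 ('e'): no match needed
  Position 1 ('d'): no match needed
  Position 2 ('b'): matches sub[0] = 'b'
  Position 3 ('d'): no match needed
  Position 4 ('c'): no match needed
  Position 5 ('b'): matches sub[1] = 'b'
  Position 6 ('b'): no match needed
  Position 7 ('b'): no match needed
  Position 8 ('d'): matches sub[2] = 'd'
  Position 9 ('d'): no match needed
All 3 characters matched => is a subsequence

1


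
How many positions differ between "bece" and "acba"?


Comparing "bece" and "acba" position by position:
  Position 0: 'b' vs 'a' => DIFFER
  Position 1: 'e' vs 'c' => DIFFER
  Position 2: 'c' vs 'b' => DIFFER
  Position 3: 'e' vs 'a' => DIFFER
Positions that differ: 4

4


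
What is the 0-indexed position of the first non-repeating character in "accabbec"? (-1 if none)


Input: accabbec
Character frequencies:
  'a': 2
  'b': 2
  'c': 3
  'e': 1
Scanning left to right for freq == 1:
  Position 0 ('a'): freq=2, skip
  Position 1 ('c'): freq=3, skip
  Position 2 ('c'): freq=3, skip
  Position 3 ('a'): freq=2, skip
  Position 4 ('b'): freq=2, skip
  Position 5 ('b'): freq=2, skip
  Position 6 ('e'): unique! => answer = 6

6


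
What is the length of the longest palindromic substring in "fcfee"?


Input: "fcfee"
Checking substrings for palindromes:
  [0:3] "fcf" (len 3) => palindrome
  [3:5] "ee" (len 2) => palindrome
Longest palindromic substring: "fcf" with length 3

3


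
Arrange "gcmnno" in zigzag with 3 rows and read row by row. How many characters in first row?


Zigzag "gcmnno" into 3 rows:
Placing characters:
  'g' => row 0
  'c' => row 1
  'm' => row 2
  'n' => row 1
  'n' => row 0
  'o' => row 1
Rows:
  Row 0: "gn"
  Row 1: "cno"
  Row 2: "m"
First row length: 2

2


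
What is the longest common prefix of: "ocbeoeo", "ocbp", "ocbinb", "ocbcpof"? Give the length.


Words: ocbeoeo, ocbp, ocbinb, ocbcpof
  Position 0: all 'o' => match
  Position 1: all 'c' => match
  Position 2: all 'b' => match
  Position 3: ('e', 'p', 'i', 'c') => mismatch, stop
LCP = "ocb" (length 3)

3


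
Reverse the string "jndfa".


Input: jndfa
Reading characters right to left:
  Position 4: 'a'
  Position 3: 'f'
  Position 2: 'd'
  Position 1: 'n'
  Position 0: 'j'
Reversed: afdnj

afdnj


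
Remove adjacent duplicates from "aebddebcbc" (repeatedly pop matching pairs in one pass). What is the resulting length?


Input: aebddebcbc
Stack-based adjacent duplicate removal:
  Read 'a': push. Stack: a
  Read 'e': push. Stack: ae
  Read 'b': push. Stack: aeb
  Read 'd': push. Stack: aebd
  Read 'd': matches stack top 'd' => pop. Stack: aeb
  Read 'e': push. Stack: aebe
  Read 'b': push. Stack: aebeb
  Read 'c': push. Stack: aebebc
  Read 'b': push. Stack: aebebcb
  Read 'c': push. Stack: aebebcbc
Final stack: "aebebcbc" (length 8)

8


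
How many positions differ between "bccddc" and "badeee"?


Comparing "bccddc" and "badeee" position by position:
  Position 0: 'b' vs 'b' => same
  Position 1: 'c' vs 'a' => DIFFER
  Position 2: 'c' vs 'd' => DIFFER
  Position 3: 'd' vs 'e' => DIFFER
  Position 4: 'd' vs 'e' => DIFFER
  Position 5: 'c' vs 'e' => DIFFER
Positions that differ: 5

5


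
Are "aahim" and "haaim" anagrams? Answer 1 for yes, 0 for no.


Strings: "aahim", "haaim"
Sorted first:  aahim
Sorted second: aahim
Sorted forms match => anagrams

1


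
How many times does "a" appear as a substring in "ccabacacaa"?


Searching for "a" in "ccabacacaa"
Scanning each position:
  Position 0: "c" => no
  Position 1: "c" => no
  Position 2: "a" => MATCH
  Position 3: "b" => no
  Position 4: "a" => MATCH
  Position 5: "c" => no
  Position 6: "a" => MATCH
  Position 7: "c" => no
  Position 8: "a" => MATCH
  Position 9: "a" => MATCH
Total occurrences: 5

5


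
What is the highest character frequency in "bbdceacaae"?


Input: bbdceacaae
Character counts:
  'a': 3
  'b': 2
  'c': 2
  'd': 1
  'e': 2
Maximum frequency: 3

3


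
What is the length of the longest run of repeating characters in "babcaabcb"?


Input: "babcaabcb"
Scanning for longest run:
  Position 1 ('a'): new char, reset run to 1
  Position 2 ('b'): new char, reset run to 1
  Position 3 ('c'): new char, reset run to 1
  Position 4 ('a'): new char, reset run to 1
  Position 5 ('a'): continues run of 'a', length=2
  Position 6 ('b'): new char, reset run to 1
  Position 7 ('c'): new char, reset run to 1
  Position 8 ('b'): new char, reset run to 1
Longest run: 'a' with length 2

2


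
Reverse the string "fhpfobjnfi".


Input: fhpfobjnfi
Reading characters right to left:
  Position 9: 'i'
  Position 8: 'f'
  Position 7: 'n'
  Position 6: 'j'
  Position 5: 'b'
  Position 4: 'o'
  Position 3: 'f'
  Position 2: 'p'
  Position 1: 'h'
  Position 0: 'f'
Reversed: ifnjbofphf

ifnjbofphf


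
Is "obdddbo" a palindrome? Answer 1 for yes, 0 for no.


Input: obdddbo
Reversed: obdddbo
  Compare pos 0 ('o') with pos 6 ('o'): match
  Compare pos 1 ('b') with pos 5 ('b'): match
  Compare pos 2 ('d') with pos 4 ('d'): match
Result: palindrome

1


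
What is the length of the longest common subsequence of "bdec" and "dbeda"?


LCS of "bdec" and "dbeda"
DP table:
           d    b    e    d    a
      0    0    0    0    0    0
  b   0    0    1    1    1    1
  d   0    1    1    1    2    2
  e   0    1    1    2    2    2
  c   0    1    1    2    2    2
LCS length = dp[4][5] = 2

2


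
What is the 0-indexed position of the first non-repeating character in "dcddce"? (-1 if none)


Input: dcddce
Character frequencies:
  'c': 2
  'd': 3
  'e': 1
Scanning left to right for freq == 1:
  Position 0 ('d'): freq=3, skip
  Position 1 ('c'): freq=2, skip
  Position 2 ('d'): freq=3, skip
  Position 3 ('d'): freq=3, skip
  Position 4 ('c'): freq=2, skip
  Position 5 ('e'): unique! => answer = 5

5


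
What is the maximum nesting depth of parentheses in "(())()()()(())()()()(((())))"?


Input: "(())()()()(())()()()(((())))"
Tracking depth:
  Position 0 '(': depth becomes 1
  Position 1 '(': depth becomes 2
  Position 2 ')': depth becomes 1
  Position 3 ')': depth becomes 0
  Position 4 '(': depth becomes 1
  Position 5 ')': depth becomes 0
  Position 6 '(': depth becomes 1
  Position 7 ')': depth becomes 0
  Position 8 '(': depth becomes 1
  Position 9 ')': depth becomes 0
  Position 10 '(': depth becomes 1
  Position 11 '(': depth becomes 2
  Position 12 ')': depth becomes 1
  Position 13 ')': depth becomes 0
  Position 14 '(': depth becomes 1
  Position 15 ')': depth becomes 0
  Position 16 '(': depth becomes 1
  Position 17 ')': depth becomes 0
  Position 18 '(': depth becomes 1
  Position 19 ')': depth becomes 0
  Position 20 '(': depth becomes 1
  Position 21 '(': depth becomes 2
  Position 22 '(': depth becomes 3
  Position 23 '(': depth becomes 4
  Position 24 ')': depth becomes 3
  Position 25 ')': depth becomes 2
  Position 26 ')': depth becomes 1
  Position 27 ')': depth becomes 0
Maximum depth reached: 4

4


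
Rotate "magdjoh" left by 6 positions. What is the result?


Input: "magdjoh", rotate left by 6
First 6 characters: "magdjo"
Remaining characters: "h"
Concatenate remaining + first: "h" + "magdjo" = "hmagdjo"

hmagdjo


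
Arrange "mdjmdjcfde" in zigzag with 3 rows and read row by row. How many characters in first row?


Zigzag "mdjmdjcfde" into 3 rows:
Placing characters:
  'm' => row 0
  'd' => row 1
  'j' => row 2
  'm' => row 1
  'd' => row 0
  'j' => row 1
  'c' => row 2
  'f' => row 1
  'd' => row 0
  'e' => row 1
Rows:
  Row 0: "mdd"
  Row 1: "dmjfe"
  Row 2: "jc"
First row length: 3

3


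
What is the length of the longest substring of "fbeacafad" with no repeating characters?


Input: "fbeacafad"
Sliding window (track last position of each char):
  Position 0 ('f'): window [0,0] length 1 -- new best
  Position 1 ('b'): window [0,1] length 2 -- new best
  Position 2 ('e'): window [0,2] length 3 -- new best
  Position 3 ('a'): window [0,3] length 4 -- new best
  Position 4 ('c'): window [0,4] length 5 -- new best
  Position 5 ('a'): repeat (last at 3), move window start to 4
  Position 5 ('a'): window [4,5] length 2
  Position 6 ('f'): window [4,6] length 3
  Position 7 ('a'): repeat (last at 5), move window start to 6
  Position 7 ('a'): window [6,7] length 2
  Position 8 ('d'): window [6,8] length 3
Longest substring with no repeats: "fbeac" with length 5

5


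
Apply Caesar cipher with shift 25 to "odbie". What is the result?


Caesar cipher: shift "odbie" by 25
  'o' (pos 14) + 25 = pos 13 = 'n'
  'd' (pos 3) + 25 = pos 2 = 'c'
  'b' (pos 1) + 25 = pos 0 = 'a'
  'i' (pos 8) + 25 = pos 7 = 'h'
  'e' (pos 4) + 25 = pos 3 = 'd'
Result: ncahd

ncahd


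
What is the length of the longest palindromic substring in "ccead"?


Input: "ccead"
Checking substrings for palindromes:
  [0:2] "cc" (len 2) => palindrome
Longest palindromic substring: "cc" with length 2

2


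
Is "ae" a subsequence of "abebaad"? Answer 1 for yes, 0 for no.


Check if "ae" is a subsequence of "abebaad"
Greedy scan:
  Position 0 ('a'): matches sub[0] = 'a'
  Position 1 ('b'): no match needed
  Position 2 ('e'): matches sub[1] = 'e'
  Position 3 ('b'): no match needed
  Position 4 ('a'): no match needed
  Position 5 ('a'): no match needed
  Position 6 ('d'): no match needed
All 2 characters matched => is a subsequence

1


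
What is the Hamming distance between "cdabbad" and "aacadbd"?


Comparing "cdabbad" and "aacadbd" position by position:
  Position 0: 'c' vs 'a' => differ
  Position 1: 'd' vs 'a' => differ
  Position 2: 'a' vs 'c' => differ
  Position 3: 'b' vs 'a' => differ
  Position 4: 'b' vs 'd' => differ
  Position 5: 'a' vs 'b' => differ
  Position 6: 'd' vs 'd' => same
Total differences (Hamming distance): 6

6


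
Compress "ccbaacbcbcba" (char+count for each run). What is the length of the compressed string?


Input: ccbaacbcbcba
Runs:
  'c' x 2 => "c2"
  'b' x 1 => "b1"
  'a' x 2 => "a2"
  'c' x 1 => "c1"
  'b' x 1 => "b1"
  'c' x 1 => "c1"
  'b' x 1 => "b1"
  'c' x 1 => "c1"
  'b' x 1 => "b1"
  'a' x 1 => "a1"
Compressed: "c2b1a2c1b1c1b1c1b1a1"
Compressed length: 20

20


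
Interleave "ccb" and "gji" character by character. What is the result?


Interleaving "ccb" and "gji":
  Position 0: 'c' from first, 'g' from second => "cg"
  Position 1: 'c' from first, 'j' from second => "cj"
  Position 2: 'b' from first, 'i' from second => "bi"
Result: cgcjbi

cgcjbi


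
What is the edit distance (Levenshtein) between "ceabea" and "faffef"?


Computing edit distance: "ceabea" -> "faffef"
DP table:
           f    a    f    f    e    f
      0    1    2    3    4    5    6
  c   1    1    2    3    4    5    6
  e   2    2    2    3    4    4    5
  a   3    3    2    3    4    5    5
  b   4    4    3    3    4    5    6
  e   5    5    4    4    4    4    5
  a   6    6    5    5    5    5    5
Edit distance = dp[6][6] = 5

5


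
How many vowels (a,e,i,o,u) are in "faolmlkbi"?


Input: faolmlkbi
Checking each character:
  'f' at position 0: consonant
  'a' at position 1: vowel (running total: 1)
  'o' at position 2: vowel (running total: 2)
  'l' at position 3: consonant
  'm' at position 4: consonant
  'l' at position 5: consonant
  'k' at position 6: consonant
  'b' at position 7: consonant
  'i' at position 8: vowel (running total: 3)
Total vowels: 3

3


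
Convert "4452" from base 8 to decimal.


Input: "4452" in base 8
Positional expansion:
  Digit '4' (value 4) x 8^3 = 2048
  Digit '4' (value 4) x 8^2 = 256
  Digit '5' (value 5) x 8^1 = 40
  Digit '2' (value 2) x 8^0 = 2
Sum = 2346

2346


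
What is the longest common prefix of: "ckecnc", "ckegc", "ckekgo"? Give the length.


Words: ckecnc, ckegc, ckekgo
  Position 0: all 'c' => match
  Position 1: all 'k' => match
  Position 2: all 'e' => match
  Position 3: ('c', 'g', 'k') => mismatch, stop
LCP = "cke" (length 3)

3


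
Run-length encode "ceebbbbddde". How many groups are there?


Input: ceebbbbddde
Scanning for consecutive runs:
  Group 1: 'c' x 1 (positions 0-0)
  Group 2: 'e' x 2 (positions 1-2)
  Group 3: 'b' x 4 (positions 3-6)
  Group 4: 'd' x 3 (positions 7-9)
  Group 5: 'e' x 1 (positions 10-10)
Total groups: 5

5


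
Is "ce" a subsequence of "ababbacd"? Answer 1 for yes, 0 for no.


Check if "ce" is a subsequence of "ababbacd"
Greedy scan:
  Position 0 ('a'): no match needed
  Position 1 ('b'): no match needed
  Position 2 ('a'): no match needed
  Position 3 ('b'): no match needed
  Position 4 ('b'): no match needed
  Position 5 ('a'): no match needed
  Position 6 ('c'): matches sub[0] = 'c'
  Position 7 ('d'): no match needed
Only matched 1/2 characters => not a subsequence

0


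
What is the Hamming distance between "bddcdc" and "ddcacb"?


Comparing "bddcdc" and "ddcacb" position by position:
  Position 0: 'b' vs 'd' => differ
  Position 1: 'd' vs 'd' => same
  Position 2: 'd' vs 'c' => differ
  Position 3: 'c' vs 'a' => differ
  Position 4: 'd' vs 'c' => differ
  Position 5: 'c' vs 'b' => differ
Total differences (Hamming distance): 5

5


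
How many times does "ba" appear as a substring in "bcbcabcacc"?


Searching for "ba" in "bcbcabcacc"
Scanning each position:
  Position 0: "bc" => no
  Position 1: "cb" => no
  Position 2: "bc" => no
  Position 3: "ca" => no
  Position 4: "ab" => no
  Position 5: "bc" => no
  Position 6: "ca" => no
  Position 7: "ac" => no
  Position 8: "cc" => no
Total occurrences: 0

0


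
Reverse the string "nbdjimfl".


Input: nbdjimfl
Reading characters right to left:
  Position 7: 'l'
  Position 6: 'f'
  Position 5: 'm'
  Position 4: 'i'
  Position 3: 'j'
  Position 2: 'd'
  Position 1: 'b'
  Position 0: 'n'
Reversed: lfmijdbn

lfmijdbn


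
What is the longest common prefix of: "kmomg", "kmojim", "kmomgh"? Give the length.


Words: kmomg, kmojim, kmomgh
  Position 0: all 'k' => match
  Position 1: all 'm' => match
  Position 2: all 'o' => match
  Position 3: ('m', 'j', 'm') => mismatch, stop
LCP = "kmo" (length 3)

3


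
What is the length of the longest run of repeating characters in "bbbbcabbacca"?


Input: "bbbbcabbacca"
Scanning for longest run:
  Position 1 ('b'): continues run of 'b', length=2
  Position 2 ('b'): continues run of 'b', length=3
  Position 3 ('b'): continues run of 'b', length=4
  Position 4 ('c'): new char, reset run to 1
  Position 5 ('a'): new char, reset run to 1
  Position 6 ('b'): new char, reset run to 1
  Position 7 ('b'): continues run of 'b', length=2
  Position 8 ('a'): new char, reset run to 1
  Position 9 ('c'): new char, reset run to 1
  Position 10 ('c'): continues run of 'c', length=2
  Position 11 ('a'): new char, reset run to 1
Longest run: 'b' with length 4

4


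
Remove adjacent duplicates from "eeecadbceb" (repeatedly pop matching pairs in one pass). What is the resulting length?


Input: eeecadbceb
Stack-based adjacent duplicate removal:
  Read 'e': push. Stack: e
  Read 'e': matches stack top 'e' => pop. Stack: (empty)
  Read 'e': push. Stack: e
  Read 'c': push. Stack: ec
  Read 'a': push. Stack: eca
  Read 'd': push. Stack: ecad
  Read 'b': push. Stack: ecadb
  Read 'c': push. Stack: ecadbc
  Read 'e': push. Stack: ecadbce
  Read 'b': push. Stack: ecadbceb
Final stack: "ecadbceb" (length 8)

8


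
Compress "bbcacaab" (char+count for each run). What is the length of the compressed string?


Input: bbcacaab
Runs:
  'b' x 2 => "b2"
  'c' x 1 => "c1"
  'a' x 1 => "a1"
  'c' x 1 => "c1"
  'a' x 2 => "a2"
  'b' x 1 => "b1"
Compressed: "b2c1a1c1a2b1"
Compressed length: 12

12


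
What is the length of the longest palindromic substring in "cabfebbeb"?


Input: "cabfebbeb"
Checking substrings for palindromes:
  [4:8] "ebbe" (len 4) => palindrome
  [6:9] "beb" (len 3) => palindrome
  [5:7] "bb" (len 2) => palindrome
Longest palindromic substring: "ebbe" with length 4

4
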